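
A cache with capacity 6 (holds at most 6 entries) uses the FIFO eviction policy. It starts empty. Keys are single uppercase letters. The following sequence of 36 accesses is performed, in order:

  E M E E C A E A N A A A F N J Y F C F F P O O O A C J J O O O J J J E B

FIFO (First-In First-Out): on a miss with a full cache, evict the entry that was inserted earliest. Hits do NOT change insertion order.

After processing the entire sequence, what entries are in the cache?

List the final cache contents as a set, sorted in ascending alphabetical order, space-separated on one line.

Answer: A B C E O P

Derivation:
FIFO simulation (capacity=6):
  1. access E: MISS. Cache (old->new): [E]
  2. access M: MISS. Cache (old->new): [E M]
  3. access E: HIT. Cache (old->new): [E M]
  4. access E: HIT. Cache (old->new): [E M]
  5. access C: MISS. Cache (old->new): [E M C]
  6. access A: MISS. Cache (old->new): [E M C A]
  7. access E: HIT. Cache (old->new): [E M C A]
  8. access A: HIT. Cache (old->new): [E M C A]
  9. access N: MISS. Cache (old->new): [E M C A N]
  10. access A: HIT. Cache (old->new): [E M C A N]
  11. access A: HIT. Cache (old->new): [E M C A N]
  12. access A: HIT. Cache (old->new): [E M C A N]
  13. access F: MISS. Cache (old->new): [E M C A N F]
  14. access N: HIT. Cache (old->new): [E M C A N F]
  15. access J: MISS, evict E. Cache (old->new): [M C A N F J]
  16. access Y: MISS, evict M. Cache (old->new): [C A N F J Y]
  17. access F: HIT. Cache (old->new): [C A N F J Y]
  18. access C: HIT. Cache (old->new): [C A N F J Y]
  19. access F: HIT. Cache (old->new): [C A N F J Y]
  20. access F: HIT. Cache (old->new): [C A N F J Y]
  21. access P: MISS, evict C. Cache (old->new): [A N F J Y P]
  22. access O: MISS, evict A. Cache (old->new): [N F J Y P O]
  23. access O: HIT. Cache (old->new): [N F J Y P O]
  24. access O: HIT. Cache (old->new): [N F J Y P O]
  25. access A: MISS, evict N. Cache (old->new): [F J Y P O A]
  26. access C: MISS, evict F. Cache (old->new): [J Y P O A C]
  27. access J: HIT. Cache (old->new): [J Y P O A C]
  28. access J: HIT. Cache (old->new): [J Y P O A C]
  29. access O: HIT. Cache (old->new): [J Y P O A C]
  30. access O: HIT. Cache (old->new): [J Y P O A C]
  31. access O: HIT. Cache (old->new): [J Y P O A C]
  32. access J: HIT. Cache (old->new): [J Y P O A C]
  33. access J: HIT. Cache (old->new): [J Y P O A C]
  34. access J: HIT. Cache (old->new): [J Y P O A C]
  35. access E: MISS, evict J. Cache (old->new): [Y P O A C E]
  36. access B: MISS, evict Y. Cache (old->new): [P O A C E B]
Total: 22 hits, 14 misses, 8 evictions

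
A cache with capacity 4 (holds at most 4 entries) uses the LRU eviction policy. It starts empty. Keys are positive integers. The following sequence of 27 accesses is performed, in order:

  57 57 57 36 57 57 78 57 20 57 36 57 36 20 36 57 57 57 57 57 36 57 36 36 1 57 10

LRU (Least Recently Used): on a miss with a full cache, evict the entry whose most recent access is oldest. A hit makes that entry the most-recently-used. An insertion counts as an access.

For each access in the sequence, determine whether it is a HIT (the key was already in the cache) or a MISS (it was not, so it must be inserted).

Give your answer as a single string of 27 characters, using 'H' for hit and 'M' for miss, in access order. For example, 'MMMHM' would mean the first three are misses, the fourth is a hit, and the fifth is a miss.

LRU simulation (capacity=4):
  1. access 57: MISS. Cache (LRU->MRU): [57]
  2. access 57: HIT. Cache (LRU->MRU): [57]
  3. access 57: HIT. Cache (LRU->MRU): [57]
  4. access 36: MISS. Cache (LRU->MRU): [57 36]
  5. access 57: HIT. Cache (LRU->MRU): [36 57]
  6. access 57: HIT. Cache (LRU->MRU): [36 57]
  7. access 78: MISS. Cache (LRU->MRU): [36 57 78]
  8. access 57: HIT. Cache (LRU->MRU): [36 78 57]
  9. access 20: MISS. Cache (LRU->MRU): [36 78 57 20]
  10. access 57: HIT. Cache (LRU->MRU): [36 78 20 57]
  11. access 36: HIT. Cache (LRU->MRU): [78 20 57 36]
  12. access 57: HIT. Cache (LRU->MRU): [78 20 36 57]
  13. access 36: HIT. Cache (LRU->MRU): [78 20 57 36]
  14. access 20: HIT. Cache (LRU->MRU): [78 57 36 20]
  15. access 36: HIT. Cache (LRU->MRU): [78 57 20 36]
  16. access 57: HIT. Cache (LRU->MRU): [78 20 36 57]
  17. access 57: HIT. Cache (LRU->MRU): [78 20 36 57]
  18. access 57: HIT. Cache (LRU->MRU): [78 20 36 57]
  19. access 57: HIT. Cache (LRU->MRU): [78 20 36 57]
  20. access 57: HIT. Cache (LRU->MRU): [78 20 36 57]
  21. access 36: HIT. Cache (LRU->MRU): [78 20 57 36]
  22. access 57: HIT. Cache (LRU->MRU): [78 20 36 57]
  23. access 36: HIT. Cache (LRU->MRU): [78 20 57 36]
  24. access 36: HIT. Cache (LRU->MRU): [78 20 57 36]
  25. access 1: MISS, evict 78. Cache (LRU->MRU): [20 57 36 1]
  26. access 57: HIT. Cache (LRU->MRU): [20 36 1 57]
  27. access 10: MISS, evict 20. Cache (LRU->MRU): [36 1 57 10]
Total: 21 hits, 6 misses, 2 evictions

Answer: MHHMHHMHMHHHHHHHHHHHHHHHMHM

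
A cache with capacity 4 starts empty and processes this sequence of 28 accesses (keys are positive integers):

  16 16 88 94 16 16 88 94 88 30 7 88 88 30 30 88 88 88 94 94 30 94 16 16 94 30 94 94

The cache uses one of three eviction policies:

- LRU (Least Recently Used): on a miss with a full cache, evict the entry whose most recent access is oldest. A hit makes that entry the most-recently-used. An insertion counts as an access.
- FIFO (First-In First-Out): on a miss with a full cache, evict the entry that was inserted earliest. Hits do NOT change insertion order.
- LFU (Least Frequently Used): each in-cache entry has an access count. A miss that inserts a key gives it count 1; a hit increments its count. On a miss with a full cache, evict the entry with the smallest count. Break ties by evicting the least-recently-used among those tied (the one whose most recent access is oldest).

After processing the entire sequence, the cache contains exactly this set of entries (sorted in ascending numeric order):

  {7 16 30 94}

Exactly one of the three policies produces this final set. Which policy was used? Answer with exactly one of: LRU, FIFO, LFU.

Answer: FIFO

Derivation:
Simulating under each policy and comparing final sets:
  LRU: final set = {16 30 88 94} -> differs
  FIFO: final set = {7 16 30 94} -> MATCHES target
  LFU: final set = {16 30 88 94} -> differs
Only FIFO produces the target set.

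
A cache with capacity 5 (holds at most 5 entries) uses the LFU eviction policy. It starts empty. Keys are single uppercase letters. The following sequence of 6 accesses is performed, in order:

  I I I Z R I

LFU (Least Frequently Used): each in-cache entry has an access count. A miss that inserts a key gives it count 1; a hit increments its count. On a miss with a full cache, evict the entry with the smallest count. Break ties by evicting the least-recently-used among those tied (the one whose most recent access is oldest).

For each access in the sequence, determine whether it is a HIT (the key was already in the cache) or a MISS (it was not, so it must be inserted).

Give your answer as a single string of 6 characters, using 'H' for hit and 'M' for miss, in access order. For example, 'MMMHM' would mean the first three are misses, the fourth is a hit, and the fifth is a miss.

Answer: MHHMMH

Derivation:
LFU simulation (capacity=5):
  1. access I: MISS. Cache: [I(c=1)]
  2. access I: HIT, count now 2. Cache: [I(c=2)]
  3. access I: HIT, count now 3. Cache: [I(c=3)]
  4. access Z: MISS. Cache: [Z(c=1) I(c=3)]
  5. access R: MISS. Cache: [Z(c=1) R(c=1) I(c=3)]
  6. access I: HIT, count now 4. Cache: [Z(c=1) R(c=1) I(c=4)]
Total: 3 hits, 3 misses, 0 evictions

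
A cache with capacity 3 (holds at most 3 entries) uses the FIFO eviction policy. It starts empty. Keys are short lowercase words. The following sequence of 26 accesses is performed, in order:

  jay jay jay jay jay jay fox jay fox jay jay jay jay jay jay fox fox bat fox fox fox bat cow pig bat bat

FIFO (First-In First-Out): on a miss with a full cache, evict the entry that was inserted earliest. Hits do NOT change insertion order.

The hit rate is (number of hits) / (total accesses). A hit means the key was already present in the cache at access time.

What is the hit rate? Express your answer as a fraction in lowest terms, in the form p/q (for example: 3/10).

FIFO simulation (capacity=3):
  1. access jay: MISS. Cache (old->new): [jay]
  2. access jay: HIT. Cache (old->new): [jay]
  3. access jay: HIT. Cache (old->new): [jay]
  4. access jay: HIT. Cache (old->new): [jay]
  5. access jay: HIT. Cache (old->new): [jay]
  6. access jay: HIT. Cache (old->new): [jay]
  7. access fox: MISS. Cache (old->new): [jay fox]
  8. access jay: HIT. Cache (old->new): [jay fox]
  9. access fox: HIT. Cache (old->new): [jay fox]
  10. access jay: HIT. Cache (old->new): [jay fox]
  11. access jay: HIT. Cache (old->new): [jay fox]
  12. access jay: HIT. Cache (old->new): [jay fox]
  13. access jay: HIT. Cache (old->new): [jay fox]
  14. access jay: HIT. Cache (old->new): [jay fox]
  15. access jay: HIT. Cache (old->new): [jay fox]
  16. access fox: HIT. Cache (old->new): [jay fox]
  17. access fox: HIT. Cache (old->new): [jay fox]
  18. access bat: MISS. Cache (old->new): [jay fox bat]
  19. access fox: HIT. Cache (old->new): [jay fox bat]
  20. access fox: HIT. Cache (old->new): [jay fox bat]
  21. access fox: HIT. Cache (old->new): [jay fox bat]
  22. access bat: HIT. Cache (old->new): [jay fox bat]
  23. access cow: MISS, evict jay. Cache (old->new): [fox bat cow]
  24. access pig: MISS, evict fox. Cache (old->new): [bat cow pig]
  25. access bat: HIT. Cache (old->new): [bat cow pig]
  26. access bat: HIT. Cache (old->new): [bat cow pig]
Total: 21 hits, 5 misses, 2 evictions

Hit rate = 21/26

Answer: 21/26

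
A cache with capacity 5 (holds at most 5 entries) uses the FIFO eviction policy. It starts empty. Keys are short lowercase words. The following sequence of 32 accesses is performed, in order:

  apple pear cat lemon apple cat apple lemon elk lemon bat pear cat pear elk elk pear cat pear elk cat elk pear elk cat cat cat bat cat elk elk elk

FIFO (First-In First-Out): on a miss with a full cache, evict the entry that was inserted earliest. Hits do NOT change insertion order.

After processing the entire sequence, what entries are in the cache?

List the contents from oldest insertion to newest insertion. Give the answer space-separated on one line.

Answer: pear cat lemon elk bat

Derivation:
FIFO simulation (capacity=5):
  1. access apple: MISS. Cache (old->new): [apple]
  2. access pear: MISS. Cache (old->new): [apple pear]
  3. access cat: MISS. Cache (old->new): [apple pear cat]
  4. access lemon: MISS. Cache (old->new): [apple pear cat lemon]
  5. access apple: HIT. Cache (old->new): [apple pear cat lemon]
  6. access cat: HIT. Cache (old->new): [apple pear cat lemon]
  7. access apple: HIT. Cache (old->new): [apple pear cat lemon]
  8. access lemon: HIT. Cache (old->new): [apple pear cat lemon]
  9. access elk: MISS. Cache (old->new): [apple pear cat lemon elk]
  10. access lemon: HIT. Cache (old->new): [apple pear cat lemon elk]
  11. access bat: MISS, evict apple. Cache (old->new): [pear cat lemon elk bat]
  12. access pear: HIT. Cache (old->new): [pear cat lemon elk bat]
  13. access cat: HIT. Cache (old->new): [pear cat lemon elk bat]
  14. access pear: HIT. Cache (old->new): [pear cat lemon elk bat]
  15. access elk: HIT. Cache (old->new): [pear cat lemon elk bat]
  16. access elk: HIT. Cache (old->new): [pear cat lemon elk bat]
  17. access pear: HIT. Cache (old->new): [pear cat lemon elk bat]
  18. access cat: HIT. Cache (old->new): [pear cat lemon elk bat]
  19. access pear: HIT. Cache (old->new): [pear cat lemon elk bat]
  20. access elk: HIT. Cache (old->new): [pear cat lemon elk bat]
  21. access cat: HIT. Cache (old->new): [pear cat lemon elk bat]
  22. access elk: HIT. Cache (old->new): [pear cat lemon elk bat]
  23. access pear: HIT. Cache (old->new): [pear cat lemon elk bat]
  24. access elk: HIT. Cache (old->new): [pear cat lemon elk bat]
  25. access cat: HIT. Cache (old->new): [pear cat lemon elk bat]
  26. access cat: HIT. Cache (old->new): [pear cat lemon elk bat]
  27. access cat: HIT. Cache (old->new): [pear cat lemon elk bat]
  28. access bat: HIT. Cache (old->new): [pear cat lemon elk bat]
  29. access cat: HIT. Cache (old->new): [pear cat lemon elk bat]
  30. access elk: HIT. Cache (old->new): [pear cat lemon elk bat]
  31. access elk: HIT. Cache (old->new): [pear cat lemon elk bat]
  32. access elk: HIT. Cache (old->new): [pear cat lemon elk bat]
Total: 26 hits, 6 misses, 1 evictions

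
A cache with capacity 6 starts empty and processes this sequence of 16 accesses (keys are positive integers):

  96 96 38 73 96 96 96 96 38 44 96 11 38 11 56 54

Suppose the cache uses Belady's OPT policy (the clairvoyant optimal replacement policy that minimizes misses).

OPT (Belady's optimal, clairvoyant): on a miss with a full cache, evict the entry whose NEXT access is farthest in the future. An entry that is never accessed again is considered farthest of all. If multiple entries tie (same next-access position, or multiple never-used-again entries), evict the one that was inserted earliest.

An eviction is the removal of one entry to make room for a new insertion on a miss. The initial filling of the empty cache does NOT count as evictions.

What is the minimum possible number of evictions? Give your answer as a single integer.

Answer: 1

Derivation:
OPT (Belady) simulation (capacity=6):
  1. access 96: MISS. Cache: [96]
  2. access 96: HIT. Next use of 96: step 5. Cache: [96]
  3. access 38: MISS. Cache: [96 38]
  4. access 73: MISS. Cache: [96 38 73]
  5. access 96: HIT. Next use of 96: step 6. Cache: [96 38 73]
  6. access 96: HIT. Next use of 96: step 7. Cache: [96 38 73]
  7. access 96: HIT. Next use of 96: step 8. Cache: [96 38 73]
  8. access 96: HIT. Next use of 96: step 11. Cache: [96 38 73]
  9. access 38: HIT. Next use of 38: step 13. Cache: [96 38 73]
  10. access 44: MISS. Cache: [96 38 73 44]
  11. access 96: HIT. Next use of 96: never. Cache: [96 38 73 44]
  12. access 11: MISS. Cache: [96 38 73 44 11]
  13. access 38: HIT. Next use of 38: never. Cache: [96 38 73 44 11]
  14. access 11: HIT. Next use of 11: never. Cache: [96 38 73 44 11]
  15. access 56: MISS. Cache: [96 38 73 44 11 56]
  16. access 54: MISS, evict 96 (next use: never). Cache: [38 73 44 11 56 54]
Total: 9 hits, 7 misses, 1 evictions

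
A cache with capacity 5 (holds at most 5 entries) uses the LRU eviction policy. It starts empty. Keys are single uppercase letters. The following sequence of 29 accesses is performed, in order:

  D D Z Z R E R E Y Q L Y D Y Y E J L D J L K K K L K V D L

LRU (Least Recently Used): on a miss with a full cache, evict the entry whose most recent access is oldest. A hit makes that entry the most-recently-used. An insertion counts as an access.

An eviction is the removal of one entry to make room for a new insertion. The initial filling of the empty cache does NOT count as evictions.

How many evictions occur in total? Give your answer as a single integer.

Answer: 6

Derivation:
LRU simulation (capacity=5):
  1. access D: MISS. Cache (LRU->MRU): [D]
  2. access D: HIT. Cache (LRU->MRU): [D]
  3. access Z: MISS. Cache (LRU->MRU): [D Z]
  4. access Z: HIT. Cache (LRU->MRU): [D Z]
  5. access R: MISS. Cache (LRU->MRU): [D Z R]
  6. access E: MISS. Cache (LRU->MRU): [D Z R E]
  7. access R: HIT. Cache (LRU->MRU): [D Z E R]
  8. access E: HIT. Cache (LRU->MRU): [D Z R E]
  9. access Y: MISS. Cache (LRU->MRU): [D Z R E Y]
  10. access Q: MISS, evict D. Cache (LRU->MRU): [Z R E Y Q]
  11. access L: MISS, evict Z. Cache (LRU->MRU): [R E Y Q L]
  12. access Y: HIT. Cache (LRU->MRU): [R E Q L Y]
  13. access D: MISS, evict R. Cache (LRU->MRU): [E Q L Y D]
  14. access Y: HIT. Cache (LRU->MRU): [E Q L D Y]
  15. access Y: HIT. Cache (LRU->MRU): [E Q L D Y]
  16. access E: HIT. Cache (LRU->MRU): [Q L D Y E]
  17. access J: MISS, evict Q. Cache (LRU->MRU): [L D Y E J]
  18. access L: HIT. Cache (LRU->MRU): [D Y E J L]
  19. access D: HIT. Cache (LRU->MRU): [Y E J L D]
  20. access J: HIT. Cache (LRU->MRU): [Y E L D J]
  21. access L: HIT. Cache (LRU->MRU): [Y E D J L]
  22. access K: MISS, evict Y. Cache (LRU->MRU): [E D J L K]
  23. access K: HIT. Cache (LRU->MRU): [E D J L K]
  24. access K: HIT. Cache (LRU->MRU): [E D J L K]
  25. access L: HIT. Cache (LRU->MRU): [E D J K L]
  26. access K: HIT. Cache (LRU->MRU): [E D J L K]
  27. access V: MISS, evict E. Cache (LRU->MRU): [D J L K V]
  28. access D: HIT. Cache (LRU->MRU): [J L K V D]
  29. access L: HIT. Cache (LRU->MRU): [J K V D L]
Total: 18 hits, 11 misses, 6 evictions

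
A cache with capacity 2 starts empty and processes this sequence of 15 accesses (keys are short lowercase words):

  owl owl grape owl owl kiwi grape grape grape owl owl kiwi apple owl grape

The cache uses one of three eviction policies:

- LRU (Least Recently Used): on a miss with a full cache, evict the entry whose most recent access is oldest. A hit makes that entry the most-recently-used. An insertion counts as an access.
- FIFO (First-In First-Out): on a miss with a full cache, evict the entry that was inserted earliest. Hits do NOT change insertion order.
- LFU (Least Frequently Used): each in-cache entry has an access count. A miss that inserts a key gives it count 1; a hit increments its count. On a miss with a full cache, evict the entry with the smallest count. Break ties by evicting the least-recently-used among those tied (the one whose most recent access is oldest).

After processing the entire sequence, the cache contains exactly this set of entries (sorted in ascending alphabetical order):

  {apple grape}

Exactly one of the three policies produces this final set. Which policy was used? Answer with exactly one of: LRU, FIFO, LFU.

Simulating under each policy and comparing final sets:
  LRU: final set = {grape owl} -> differs
  FIFO: final set = {apple grape} -> MATCHES target
  LFU: final set = {grape owl} -> differs
Only FIFO produces the target set.

Answer: FIFO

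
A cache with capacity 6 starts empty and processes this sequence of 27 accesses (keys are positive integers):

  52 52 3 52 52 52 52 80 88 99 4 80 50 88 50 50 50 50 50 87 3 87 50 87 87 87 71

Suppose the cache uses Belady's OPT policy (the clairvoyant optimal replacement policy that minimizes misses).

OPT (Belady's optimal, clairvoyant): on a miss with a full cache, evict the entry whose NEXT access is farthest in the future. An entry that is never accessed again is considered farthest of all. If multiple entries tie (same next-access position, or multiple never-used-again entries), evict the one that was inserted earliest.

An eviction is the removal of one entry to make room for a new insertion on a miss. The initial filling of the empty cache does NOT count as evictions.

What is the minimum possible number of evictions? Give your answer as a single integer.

OPT (Belady) simulation (capacity=6):
  1. access 52: MISS. Cache: [52]
  2. access 52: HIT. Next use of 52: step 4. Cache: [52]
  3. access 3: MISS. Cache: [52 3]
  4. access 52: HIT. Next use of 52: step 5. Cache: [52 3]
  5. access 52: HIT. Next use of 52: step 6. Cache: [52 3]
  6. access 52: HIT. Next use of 52: step 7. Cache: [52 3]
  7. access 52: HIT. Next use of 52: never. Cache: [52 3]
  8. access 80: MISS. Cache: [52 3 80]
  9. access 88: MISS. Cache: [52 3 80 88]
  10. access 99: MISS. Cache: [52 3 80 88 99]
  11. access 4: MISS. Cache: [52 3 80 88 99 4]
  12. access 80: HIT. Next use of 80: never. Cache: [52 3 80 88 99 4]
  13. access 50: MISS, evict 52 (next use: never). Cache: [3 80 88 99 4 50]
  14. access 88: HIT. Next use of 88: never. Cache: [3 80 88 99 4 50]
  15. access 50: HIT. Next use of 50: step 16. Cache: [3 80 88 99 4 50]
  16. access 50: HIT. Next use of 50: step 17. Cache: [3 80 88 99 4 50]
  17. access 50: HIT. Next use of 50: step 18. Cache: [3 80 88 99 4 50]
  18. access 50: HIT. Next use of 50: step 19. Cache: [3 80 88 99 4 50]
  19. access 50: HIT. Next use of 50: step 23. Cache: [3 80 88 99 4 50]
  20. access 87: MISS, evict 80 (next use: never). Cache: [3 88 99 4 50 87]
  21. access 3: HIT. Next use of 3: never. Cache: [3 88 99 4 50 87]
  22. access 87: HIT. Next use of 87: step 24. Cache: [3 88 99 4 50 87]
  23. access 50: HIT. Next use of 50: never. Cache: [3 88 99 4 50 87]
  24. access 87: HIT. Next use of 87: step 25. Cache: [3 88 99 4 50 87]
  25. access 87: HIT. Next use of 87: step 26. Cache: [3 88 99 4 50 87]
  26. access 87: HIT. Next use of 87: never. Cache: [3 88 99 4 50 87]
  27. access 71: MISS, evict 3 (next use: never). Cache: [88 99 4 50 87 71]
Total: 18 hits, 9 misses, 3 evictions

Answer: 3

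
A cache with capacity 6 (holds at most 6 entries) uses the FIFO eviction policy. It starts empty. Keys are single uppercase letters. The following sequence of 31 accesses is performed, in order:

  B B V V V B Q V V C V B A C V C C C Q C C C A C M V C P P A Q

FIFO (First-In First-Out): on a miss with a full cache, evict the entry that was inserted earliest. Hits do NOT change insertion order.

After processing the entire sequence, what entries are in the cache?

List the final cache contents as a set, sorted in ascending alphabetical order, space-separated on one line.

Answer: A C M P Q V

Derivation:
FIFO simulation (capacity=6):
  1. access B: MISS. Cache (old->new): [B]
  2. access B: HIT. Cache (old->new): [B]
  3. access V: MISS. Cache (old->new): [B V]
  4. access V: HIT. Cache (old->new): [B V]
  5. access V: HIT. Cache (old->new): [B V]
  6. access B: HIT. Cache (old->new): [B V]
  7. access Q: MISS. Cache (old->new): [B V Q]
  8. access V: HIT. Cache (old->new): [B V Q]
  9. access V: HIT. Cache (old->new): [B V Q]
  10. access C: MISS. Cache (old->new): [B V Q C]
  11. access V: HIT. Cache (old->new): [B V Q C]
  12. access B: HIT. Cache (old->new): [B V Q C]
  13. access A: MISS. Cache (old->new): [B V Q C A]
  14. access C: HIT. Cache (old->new): [B V Q C A]
  15. access V: HIT. Cache (old->new): [B V Q C A]
  16. access C: HIT. Cache (old->new): [B V Q C A]
  17. access C: HIT. Cache (old->new): [B V Q C A]
  18. access C: HIT. Cache (old->new): [B V Q C A]
  19. access Q: HIT. Cache (old->new): [B V Q C A]
  20. access C: HIT. Cache (old->new): [B V Q C A]
  21. access C: HIT. Cache (old->new): [B V Q C A]
  22. access C: HIT. Cache (old->new): [B V Q C A]
  23. access A: HIT. Cache (old->new): [B V Q C A]
  24. access C: HIT. Cache (old->new): [B V Q C A]
  25. access M: MISS. Cache (old->new): [B V Q C A M]
  26. access V: HIT. Cache (old->new): [B V Q C A M]
  27. access C: HIT. Cache (old->new): [B V Q C A M]
  28. access P: MISS, evict B. Cache (old->new): [V Q C A M P]
  29. access P: HIT. Cache (old->new): [V Q C A M P]
  30. access A: HIT. Cache (old->new): [V Q C A M P]
  31. access Q: HIT. Cache (old->new): [V Q C A M P]
Total: 24 hits, 7 misses, 1 evictions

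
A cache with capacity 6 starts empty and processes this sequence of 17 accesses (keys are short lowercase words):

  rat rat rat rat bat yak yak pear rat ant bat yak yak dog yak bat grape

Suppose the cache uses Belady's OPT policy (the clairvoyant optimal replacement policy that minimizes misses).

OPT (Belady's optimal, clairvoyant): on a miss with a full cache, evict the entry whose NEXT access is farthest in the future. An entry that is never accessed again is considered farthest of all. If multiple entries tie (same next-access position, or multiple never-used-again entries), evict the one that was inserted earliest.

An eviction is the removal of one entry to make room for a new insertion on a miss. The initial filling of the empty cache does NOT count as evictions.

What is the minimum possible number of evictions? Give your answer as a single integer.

Answer: 1

Derivation:
OPT (Belady) simulation (capacity=6):
  1. access rat: MISS. Cache: [rat]
  2. access rat: HIT. Next use of rat: step 3. Cache: [rat]
  3. access rat: HIT. Next use of rat: step 4. Cache: [rat]
  4. access rat: HIT. Next use of rat: step 9. Cache: [rat]
  5. access bat: MISS. Cache: [rat bat]
  6. access yak: MISS. Cache: [rat bat yak]
  7. access yak: HIT. Next use of yak: step 12. Cache: [rat bat yak]
  8. access pear: MISS. Cache: [rat bat yak pear]
  9. access rat: HIT. Next use of rat: never. Cache: [rat bat yak pear]
  10. access ant: MISS. Cache: [rat bat yak pear ant]
  11. access bat: HIT. Next use of bat: step 16. Cache: [rat bat yak pear ant]
  12. access yak: HIT. Next use of yak: step 13. Cache: [rat bat yak pear ant]
  13. access yak: HIT. Next use of yak: step 15. Cache: [rat bat yak pear ant]
  14. access dog: MISS. Cache: [rat bat yak pear ant dog]
  15. access yak: HIT. Next use of yak: never. Cache: [rat bat yak pear ant dog]
  16. access bat: HIT. Next use of bat: never. Cache: [rat bat yak pear ant dog]
  17. access grape: MISS, evict rat (next use: never). Cache: [bat yak pear ant dog grape]
Total: 10 hits, 7 misses, 1 evictions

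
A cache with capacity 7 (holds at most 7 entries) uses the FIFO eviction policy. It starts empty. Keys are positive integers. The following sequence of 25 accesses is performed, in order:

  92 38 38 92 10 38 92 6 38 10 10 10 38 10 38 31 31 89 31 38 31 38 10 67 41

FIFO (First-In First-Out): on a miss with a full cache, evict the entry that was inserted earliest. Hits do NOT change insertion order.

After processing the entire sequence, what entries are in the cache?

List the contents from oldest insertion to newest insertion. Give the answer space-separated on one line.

Answer: 38 10 6 31 89 67 41

Derivation:
FIFO simulation (capacity=7):
  1. access 92: MISS. Cache (old->new): [92]
  2. access 38: MISS. Cache (old->new): [92 38]
  3. access 38: HIT. Cache (old->new): [92 38]
  4. access 92: HIT. Cache (old->new): [92 38]
  5. access 10: MISS. Cache (old->new): [92 38 10]
  6. access 38: HIT. Cache (old->new): [92 38 10]
  7. access 92: HIT. Cache (old->new): [92 38 10]
  8. access 6: MISS. Cache (old->new): [92 38 10 6]
  9. access 38: HIT. Cache (old->new): [92 38 10 6]
  10. access 10: HIT. Cache (old->new): [92 38 10 6]
  11. access 10: HIT. Cache (old->new): [92 38 10 6]
  12. access 10: HIT. Cache (old->new): [92 38 10 6]
  13. access 38: HIT. Cache (old->new): [92 38 10 6]
  14. access 10: HIT. Cache (old->new): [92 38 10 6]
  15. access 38: HIT. Cache (old->new): [92 38 10 6]
  16. access 31: MISS. Cache (old->new): [92 38 10 6 31]
  17. access 31: HIT. Cache (old->new): [92 38 10 6 31]
  18. access 89: MISS. Cache (old->new): [92 38 10 6 31 89]
  19. access 31: HIT. Cache (old->new): [92 38 10 6 31 89]
  20. access 38: HIT. Cache (old->new): [92 38 10 6 31 89]
  21. access 31: HIT. Cache (old->new): [92 38 10 6 31 89]
  22. access 38: HIT. Cache (old->new): [92 38 10 6 31 89]
  23. access 10: HIT. Cache (old->new): [92 38 10 6 31 89]
  24. access 67: MISS. Cache (old->new): [92 38 10 6 31 89 67]
  25. access 41: MISS, evict 92. Cache (old->new): [38 10 6 31 89 67 41]
Total: 17 hits, 8 misses, 1 evictions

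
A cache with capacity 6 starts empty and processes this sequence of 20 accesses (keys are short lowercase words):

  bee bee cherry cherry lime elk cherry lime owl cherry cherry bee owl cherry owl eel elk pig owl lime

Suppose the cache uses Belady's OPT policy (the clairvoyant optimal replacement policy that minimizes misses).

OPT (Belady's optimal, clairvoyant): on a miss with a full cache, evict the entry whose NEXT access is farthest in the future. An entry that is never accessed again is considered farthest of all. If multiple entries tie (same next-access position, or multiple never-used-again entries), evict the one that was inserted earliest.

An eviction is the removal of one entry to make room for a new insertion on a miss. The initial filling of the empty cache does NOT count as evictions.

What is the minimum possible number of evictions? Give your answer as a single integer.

OPT (Belady) simulation (capacity=6):
  1. access bee: MISS. Cache: [bee]
  2. access bee: HIT. Next use of bee: step 12. Cache: [bee]
  3. access cherry: MISS. Cache: [bee cherry]
  4. access cherry: HIT. Next use of cherry: step 7. Cache: [bee cherry]
  5. access lime: MISS. Cache: [bee cherry lime]
  6. access elk: MISS. Cache: [bee cherry lime elk]
  7. access cherry: HIT. Next use of cherry: step 10. Cache: [bee cherry lime elk]
  8. access lime: HIT. Next use of lime: step 20. Cache: [bee cherry lime elk]
  9. access owl: MISS. Cache: [bee cherry lime elk owl]
  10. access cherry: HIT. Next use of cherry: step 11. Cache: [bee cherry lime elk owl]
  11. access cherry: HIT. Next use of cherry: step 14. Cache: [bee cherry lime elk owl]
  12. access bee: HIT. Next use of bee: never. Cache: [bee cherry lime elk owl]
  13. access owl: HIT. Next use of owl: step 15. Cache: [bee cherry lime elk owl]
  14. access cherry: HIT. Next use of cherry: never. Cache: [bee cherry lime elk owl]
  15. access owl: HIT. Next use of owl: step 19. Cache: [bee cherry lime elk owl]
  16. access eel: MISS. Cache: [bee cherry lime elk owl eel]
  17. access elk: HIT. Next use of elk: never. Cache: [bee cherry lime elk owl eel]
  18. access pig: MISS, evict bee (next use: never). Cache: [cherry lime elk owl eel pig]
  19. access owl: HIT. Next use of owl: never. Cache: [cherry lime elk owl eel pig]
  20. access lime: HIT. Next use of lime: never. Cache: [cherry lime elk owl eel pig]
Total: 13 hits, 7 misses, 1 evictions

Answer: 1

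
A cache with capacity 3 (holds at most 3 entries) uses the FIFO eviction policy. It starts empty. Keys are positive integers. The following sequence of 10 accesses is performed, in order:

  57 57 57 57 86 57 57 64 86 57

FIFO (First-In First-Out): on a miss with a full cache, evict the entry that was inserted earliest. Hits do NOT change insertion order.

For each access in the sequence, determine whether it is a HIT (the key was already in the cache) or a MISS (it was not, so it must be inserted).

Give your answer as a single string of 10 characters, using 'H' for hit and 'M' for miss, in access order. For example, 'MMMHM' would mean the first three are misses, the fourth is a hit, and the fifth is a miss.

FIFO simulation (capacity=3):
  1. access 57: MISS. Cache (old->new): [57]
  2. access 57: HIT. Cache (old->new): [57]
  3. access 57: HIT. Cache (old->new): [57]
  4. access 57: HIT. Cache (old->new): [57]
  5. access 86: MISS. Cache (old->new): [57 86]
  6. access 57: HIT. Cache (old->new): [57 86]
  7. access 57: HIT. Cache (old->new): [57 86]
  8. access 64: MISS. Cache (old->new): [57 86 64]
  9. access 86: HIT. Cache (old->new): [57 86 64]
  10. access 57: HIT. Cache (old->new): [57 86 64]
Total: 7 hits, 3 misses, 0 evictions

Answer: MHHHMHHMHH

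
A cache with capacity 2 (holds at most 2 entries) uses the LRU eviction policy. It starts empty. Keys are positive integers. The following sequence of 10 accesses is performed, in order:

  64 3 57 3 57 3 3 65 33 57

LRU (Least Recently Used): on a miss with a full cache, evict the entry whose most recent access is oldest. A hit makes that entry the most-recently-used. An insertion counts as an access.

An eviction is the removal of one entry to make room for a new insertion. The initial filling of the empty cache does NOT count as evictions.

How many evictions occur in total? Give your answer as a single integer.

LRU simulation (capacity=2):
  1. access 64: MISS. Cache (LRU->MRU): [64]
  2. access 3: MISS. Cache (LRU->MRU): [64 3]
  3. access 57: MISS, evict 64. Cache (LRU->MRU): [3 57]
  4. access 3: HIT. Cache (LRU->MRU): [57 3]
  5. access 57: HIT. Cache (LRU->MRU): [3 57]
  6. access 3: HIT. Cache (LRU->MRU): [57 3]
  7. access 3: HIT. Cache (LRU->MRU): [57 3]
  8. access 65: MISS, evict 57. Cache (LRU->MRU): [3 65]
  9. access 33: MISS, evict 3. Cache (LRU->MRU): [65 33]
  10. access 57: MISS, evict 65. Cache (LRU->MRU): [33 57]
Total: 4 hits, 6 misses, 4 evictions

Answer: 4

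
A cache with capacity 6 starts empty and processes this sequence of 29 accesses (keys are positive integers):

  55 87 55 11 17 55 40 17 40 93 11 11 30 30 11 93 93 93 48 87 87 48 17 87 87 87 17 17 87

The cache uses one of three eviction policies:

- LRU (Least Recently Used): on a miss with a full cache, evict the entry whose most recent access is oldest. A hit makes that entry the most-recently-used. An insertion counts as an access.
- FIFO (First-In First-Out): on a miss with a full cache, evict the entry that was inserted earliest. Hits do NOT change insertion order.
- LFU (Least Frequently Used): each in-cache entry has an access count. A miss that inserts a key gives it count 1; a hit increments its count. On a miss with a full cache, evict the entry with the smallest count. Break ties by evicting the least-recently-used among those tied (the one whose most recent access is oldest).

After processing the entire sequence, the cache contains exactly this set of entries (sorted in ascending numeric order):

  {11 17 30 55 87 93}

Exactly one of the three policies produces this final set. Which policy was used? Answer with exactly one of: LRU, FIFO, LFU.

Simulating under each policy and comparing final sets:
  LRU: final set = {11 17 30 48 87 93} -> differs
  FIFO: final set = {17 30 40 48 87 93} -> differs
  LFU: final set = {11 17 30 55 87 93} -> MATCHES target
Only LFU produces the target set.

Answer: LFU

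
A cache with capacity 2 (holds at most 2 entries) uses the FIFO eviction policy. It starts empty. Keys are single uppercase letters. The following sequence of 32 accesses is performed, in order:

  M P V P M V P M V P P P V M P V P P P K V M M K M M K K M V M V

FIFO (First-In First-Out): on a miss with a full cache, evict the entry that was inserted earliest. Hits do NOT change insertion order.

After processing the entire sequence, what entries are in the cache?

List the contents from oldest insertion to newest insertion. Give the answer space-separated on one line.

Answer: M V

Derivation:
FIFO simulation (capacity=2):
  1. access M: MISS. Cache (old->new): [M]
  2. access P: MISS. Cache (old->new): [M P]
  3. access V: MISS, evict M. Cache (old->new): [P V]
  4. access P: HIT. Cache (old->new): [P V]
  5. access M: MISS, evict P. Cache (old->new): [V M]
  6. access V: HIT. Cache (old->new): [V M]
  7. access P: MISS, evict V. Cache (old->new): [M P]
  8. access M: HIT. Cache (old->new): [M P]
  9. access V: MISS, evict M. Cache (old->new): [P V]
  10. access P: HIT. Cache (old->new): [P V]
  11. access P: HIT. Cache (old->new): [P V]
  12. access P: HIT. Cache (old->new): [P V]
  13. access V: HIT. Cache (old->new): [P V]
  14. access M: MISS, evict P. Cache (old->new): [V M]
  15. access P: MISS, evict V. Cache (old->new): [M P]
  16. access V: MISS, evict M. Cache (old->new): [P V]
  17. access P: HIT. Cache (old->new): [P V]
  18. access P: HIT. Cache (old->new): [P V]
  19. access P: HIT. Cache (old->new): [P V]
  20. access K: MISS, evict P. Cache (old->new): [V K]
  21. access V: HIT. Cache (old->new): [V K]
  22. access M: MISS, evict V. Cache (old->new): [K M]
  23. access M: HIT. Cache (old->new): [K M]
  24. access K: HIT. Cache (old->new): [K M]
  25. access M: HIT. Cache (old->new): [K M]
  26. access M: HIT. Cache (old->new): [K M]
  27. access K: HIT. Cache (old->new): [K M]
  28. access K: HIT. Cache (old->new): [K M]
  29. access M: HIT. Cache (old->new): [K M]
  30. access V: MISS, evict K. Cache (old->new): [M V]
  31. access M: HIT. Cache (old->new): [M V]
  32. access V: HIT. Cache (old->new): [M V]
Total: 20 hits, 12 misses, 10 evictions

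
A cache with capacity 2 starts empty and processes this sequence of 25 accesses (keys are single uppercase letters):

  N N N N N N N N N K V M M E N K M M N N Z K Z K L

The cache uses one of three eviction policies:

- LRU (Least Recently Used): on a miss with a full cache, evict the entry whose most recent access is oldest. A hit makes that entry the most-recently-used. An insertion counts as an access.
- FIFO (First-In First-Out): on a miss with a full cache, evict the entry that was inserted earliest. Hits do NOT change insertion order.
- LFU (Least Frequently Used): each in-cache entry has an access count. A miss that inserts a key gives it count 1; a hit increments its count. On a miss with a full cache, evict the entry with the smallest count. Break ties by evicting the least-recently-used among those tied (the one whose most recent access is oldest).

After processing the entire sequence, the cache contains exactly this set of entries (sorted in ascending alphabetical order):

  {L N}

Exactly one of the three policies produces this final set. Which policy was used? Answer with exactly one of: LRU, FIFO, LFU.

Answer: LFU

Derivation:
Simulating under each policy and comparing final sets:
  LRU: final set = {K L} -> differs
  FIFO: final set = {K L} -> differs
  LFU: final set = {L N} -> MATCHES target
Only LFU produces the target set.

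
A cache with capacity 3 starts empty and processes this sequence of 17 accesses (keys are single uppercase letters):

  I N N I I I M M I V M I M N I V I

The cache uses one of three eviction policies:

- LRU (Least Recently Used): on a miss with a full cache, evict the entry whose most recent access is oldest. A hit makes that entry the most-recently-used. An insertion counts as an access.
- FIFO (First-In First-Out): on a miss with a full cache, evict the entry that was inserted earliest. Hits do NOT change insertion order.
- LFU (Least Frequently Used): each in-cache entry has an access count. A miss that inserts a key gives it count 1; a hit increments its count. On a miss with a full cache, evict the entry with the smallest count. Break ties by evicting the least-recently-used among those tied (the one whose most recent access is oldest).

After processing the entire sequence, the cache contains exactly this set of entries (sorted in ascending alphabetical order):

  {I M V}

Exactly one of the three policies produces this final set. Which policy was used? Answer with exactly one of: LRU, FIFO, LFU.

Answer: LFU

Derivation:
Simulating under each policy and comparing final sets:
  LRU: final set = {I N V} -> differs
  FIFO: final set = {I N V} -> differs
  LFU: final set = {I M V} -> MATCHES target
Only LFU produces the target set.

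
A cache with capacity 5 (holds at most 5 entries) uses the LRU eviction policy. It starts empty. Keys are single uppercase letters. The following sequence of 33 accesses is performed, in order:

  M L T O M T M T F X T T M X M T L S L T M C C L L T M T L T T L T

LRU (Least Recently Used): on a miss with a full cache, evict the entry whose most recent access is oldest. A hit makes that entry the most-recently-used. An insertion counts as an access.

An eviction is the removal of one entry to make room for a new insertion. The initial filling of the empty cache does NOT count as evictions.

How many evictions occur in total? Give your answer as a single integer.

Answer: 4

Derivation:
LRU simulation (capacity=5):
  1. access M: MISS. Cache (LRU->MRU): [M]
  2. access L: MISS. Cache (LRU->MRU): [M L]
  3. access T: MISS. Cache (LRU->MRU): [M L T]
  4. access O: MISS. Cache (LRU->MRU): [M L T O]
  5. access M: HIT. Cache (LRU->MRU): [L T O M]
  6. access T: HIT. Cache (LRU->MRU): [L O M T]
  7. access M: HIT. Cache (LRU->MRU): [L O T M]
  8. access T: HIT. Cache (LRU->MRU): [L O M T]
  9. access F: MISS. Cache (LRU->MRU): [L O M T F]
  10. access X: MISS, evict L. Cache (LRU->MRU): [O M T F X]
  11. access T: HIT. Cache (LRU->MRU): [O M F X T]
  12. access T: HIT. Cache (LRU->MRU): [O M F X T]
  13. access M: HIT. Cache (LRU->MRU): [O F X T M]
  14. access X: HIT. Cache (LRU->MRU): [O F T M X]
  15. access M: HIT. Cache (LRU->MRU): [O F T X M]
  16. access T: HIT. Cache (LRU->MRU): [O F X M T]
  17. access L: MISS, evict O. Cache (LRU->MRU): [F X M T L]
  18. access S: MISS, evict F. Cache (LRU->MRU): [X M T L S]
  19. access L: HIT. Cache (LRU->MRU): [X M T S L]
  20. access T: HIT. Cache (LRU->MRU): [X M S L T]
  21. access M: HIT. Cache (LRU->MRU): [X S L T M]
  22. access C: MISS, evict X. Cache (LRU->MRU): [S L T M C]
  23. access C: HIT. Cache (LRU->MRU): [S L T M C]
  24. access L: HIT. Cache (LRU->MRU): [S T M C L]
  25. access L: HIT. Cache (LRU->MRU): [S T M C L]
  26. access T: HIT. Cache (LRU->MRU): [S M C L T]
  27. access M: HIT. Cache (LRU->MRU): [S C L T M]
  28. access T: HIT. Cache (LRU->MRU): [S C L M T]
  29. access L: HIT. Cache (LRU->MRU): [S C M T L]
  30. access T: HIT. Cache (LRU->MRU): [S C M L T]
  31. access T: HIT. Cache (LRU->MRU): [S C M L T]
  32. access L: HIT. Cache (LRU->MRU): [S C M T L]
  33. access T: HIT. Cache (LRU->MRU): [S C M L T]
Total: 24 hits, 9 misses, 4 evictions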